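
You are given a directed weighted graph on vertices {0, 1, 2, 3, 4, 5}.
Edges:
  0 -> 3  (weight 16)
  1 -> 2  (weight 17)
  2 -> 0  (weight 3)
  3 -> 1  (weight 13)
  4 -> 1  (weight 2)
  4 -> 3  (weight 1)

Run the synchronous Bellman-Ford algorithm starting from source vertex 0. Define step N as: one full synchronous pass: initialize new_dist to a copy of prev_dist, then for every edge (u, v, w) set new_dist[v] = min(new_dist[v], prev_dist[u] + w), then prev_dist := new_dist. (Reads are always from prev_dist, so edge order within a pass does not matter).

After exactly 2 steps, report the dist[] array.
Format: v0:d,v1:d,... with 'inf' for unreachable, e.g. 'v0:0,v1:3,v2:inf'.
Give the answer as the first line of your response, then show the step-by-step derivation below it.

v0:0,v1:29,v2:inf,v3:16,v4:inf,v5:inf

step 1: dist = v0:0,v1:inf,v2:inf,v3:16,v4:inf,v5:inf
step 2: dist = v0:0,v1:29,v2:inf,v3:16,v4:inf,v5:inf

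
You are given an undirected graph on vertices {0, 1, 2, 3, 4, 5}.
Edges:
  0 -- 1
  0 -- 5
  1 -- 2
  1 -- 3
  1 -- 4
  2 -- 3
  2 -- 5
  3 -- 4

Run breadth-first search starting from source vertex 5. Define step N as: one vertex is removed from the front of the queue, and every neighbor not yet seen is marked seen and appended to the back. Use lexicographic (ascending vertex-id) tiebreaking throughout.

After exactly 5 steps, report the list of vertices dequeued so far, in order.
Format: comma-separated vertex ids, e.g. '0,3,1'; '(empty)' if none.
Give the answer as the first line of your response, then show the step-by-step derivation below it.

5,0,2,1,3

step 1: dequeue 5; queue=[0,2]; order=5
step 2: dequeue 0; queue=[2,1]; order=5,0
step 3: dequeue 2; queue=[1,3]; order=5,0,2
step 4: dequeue 1; queue=[3,4]; order=5,0,2,1
step 5: dequeue 3; queue=[4]; order=5,0,2,1,3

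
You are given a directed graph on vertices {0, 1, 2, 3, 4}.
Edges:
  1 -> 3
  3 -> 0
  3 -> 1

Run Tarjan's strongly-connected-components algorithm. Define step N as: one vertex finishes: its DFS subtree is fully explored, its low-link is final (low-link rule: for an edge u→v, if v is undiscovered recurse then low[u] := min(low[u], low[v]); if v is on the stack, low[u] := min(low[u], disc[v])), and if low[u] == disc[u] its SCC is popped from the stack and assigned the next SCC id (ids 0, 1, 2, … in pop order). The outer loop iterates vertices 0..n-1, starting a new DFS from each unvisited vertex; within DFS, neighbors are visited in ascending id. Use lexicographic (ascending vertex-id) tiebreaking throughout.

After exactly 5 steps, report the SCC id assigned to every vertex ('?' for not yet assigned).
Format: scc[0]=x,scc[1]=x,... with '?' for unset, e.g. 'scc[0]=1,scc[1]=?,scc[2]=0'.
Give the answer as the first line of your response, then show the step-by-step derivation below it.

scc[0]=0,scc[1]=1,scc[2]=2,scc[3]=1,scc[4]=3

step 1: low=(low[0]=0,low[1]=?,low[2]=?,low[3]=?,low[4]=?); scc=(scc[0]=0,scc[1]=?,scc[2]=?,scc[3]=?,scc[4]=?)
step 2: low=(low[0]=0,low[1]=1,low[2]=?,low[3]=1,low[4]=?); scc=(scc[0]=0,scc[1]=?,scc[2]=?,scc[3]=?,scc[4]=?)
step 3: low=(low[0]=0,low[1]=1,low[2]=?,low[3]=1,low[4]=?); scc=(scc[0]=0,scc[1]=1,scc[2]=?,scc[3]=1,scc[4]=?)
step 4: low=(low[0]=0,low[1]=1,low[2]=3,low[3]=1,low[4]=?); scc=(scc[0]=0,scc[1]=1,scc[2]=2,scc[3]=1,scc[4]=?)
step 5: low=(low[0]=0,low[1]=1,low[2]=3,low[3]=1,low[4]=4); scc=(scc[0]=0,scc[1]=1,scc[2]=2,scc[3]=1,scc[4]=3)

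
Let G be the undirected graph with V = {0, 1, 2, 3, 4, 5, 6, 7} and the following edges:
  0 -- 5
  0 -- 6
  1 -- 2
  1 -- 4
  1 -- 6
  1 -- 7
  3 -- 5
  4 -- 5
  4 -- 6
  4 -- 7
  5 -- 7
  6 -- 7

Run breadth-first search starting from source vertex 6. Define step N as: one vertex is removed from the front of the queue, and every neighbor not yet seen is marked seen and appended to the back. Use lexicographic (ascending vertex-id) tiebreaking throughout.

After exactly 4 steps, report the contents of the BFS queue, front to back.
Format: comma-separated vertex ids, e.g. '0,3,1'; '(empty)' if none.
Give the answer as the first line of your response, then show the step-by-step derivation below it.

7,5,2

step 1: dequeue 6; queue=[0,1,4,7]; order=6
step 2: dequeue 0; queue=[1,4,7,5]; order=6,0
step 3: dequeue 1; queue=[4,7,5,2]; order=6,0,1
step 4: dequeue 4; queue=[7,5,2]; order=6,0,1,4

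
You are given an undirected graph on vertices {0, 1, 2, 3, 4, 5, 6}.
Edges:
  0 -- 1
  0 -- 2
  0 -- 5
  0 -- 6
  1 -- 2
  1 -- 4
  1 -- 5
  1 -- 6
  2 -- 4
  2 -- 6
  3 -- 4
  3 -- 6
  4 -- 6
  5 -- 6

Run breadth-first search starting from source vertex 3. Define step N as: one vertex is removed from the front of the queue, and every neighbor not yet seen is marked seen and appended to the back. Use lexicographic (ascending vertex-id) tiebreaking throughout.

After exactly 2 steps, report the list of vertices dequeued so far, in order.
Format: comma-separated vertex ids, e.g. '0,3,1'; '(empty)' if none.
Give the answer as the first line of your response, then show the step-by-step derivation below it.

3,4

step 1: dequeue 3; queue=[4,6]; order=3
step 2: dequeue 4; queue=[6,1,2]; order=3,4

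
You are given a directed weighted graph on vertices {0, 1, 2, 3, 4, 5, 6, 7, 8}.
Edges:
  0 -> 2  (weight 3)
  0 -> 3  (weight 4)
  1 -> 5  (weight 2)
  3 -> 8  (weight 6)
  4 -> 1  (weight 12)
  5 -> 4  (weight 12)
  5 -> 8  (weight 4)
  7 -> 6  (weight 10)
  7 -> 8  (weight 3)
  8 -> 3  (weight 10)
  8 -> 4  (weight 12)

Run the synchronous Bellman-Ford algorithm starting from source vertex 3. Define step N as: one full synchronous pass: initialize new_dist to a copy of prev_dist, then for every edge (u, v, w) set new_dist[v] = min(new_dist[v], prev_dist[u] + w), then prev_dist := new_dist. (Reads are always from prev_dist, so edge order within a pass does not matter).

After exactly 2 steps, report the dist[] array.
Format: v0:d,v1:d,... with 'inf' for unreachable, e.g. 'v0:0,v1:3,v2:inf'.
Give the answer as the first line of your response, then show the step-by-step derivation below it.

v0:inf,v1:inf,v2:inf,v3:0,v4:18,v5:inf,v6:inf,v7:inf,v8:6

step 1: dist = v0:inf,v1:inf,v2:inf,v3:0,v4:inf,v5:inf,v6:inf,v7:inf,v8:6
step 2: dist = v0:inf,v1:inf,v2:inf,v3:0,v4:18,v5:inf,v6:inf,v7:inf,v8:6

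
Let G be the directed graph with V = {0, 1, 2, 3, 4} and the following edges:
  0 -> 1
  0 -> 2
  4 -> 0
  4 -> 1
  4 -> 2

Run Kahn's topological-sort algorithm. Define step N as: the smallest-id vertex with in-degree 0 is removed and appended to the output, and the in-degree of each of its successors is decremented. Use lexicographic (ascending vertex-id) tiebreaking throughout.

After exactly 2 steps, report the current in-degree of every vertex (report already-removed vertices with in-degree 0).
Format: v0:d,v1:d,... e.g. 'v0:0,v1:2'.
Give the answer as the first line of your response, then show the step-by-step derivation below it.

v0:0,v1:1,v2:1,v3:0,v4:0

step 1: output 3; order=[3]; indeg=(1,2,2,0,0)
step 2: output 4; order=[3,4]; indeg=(0,1,1,0,0)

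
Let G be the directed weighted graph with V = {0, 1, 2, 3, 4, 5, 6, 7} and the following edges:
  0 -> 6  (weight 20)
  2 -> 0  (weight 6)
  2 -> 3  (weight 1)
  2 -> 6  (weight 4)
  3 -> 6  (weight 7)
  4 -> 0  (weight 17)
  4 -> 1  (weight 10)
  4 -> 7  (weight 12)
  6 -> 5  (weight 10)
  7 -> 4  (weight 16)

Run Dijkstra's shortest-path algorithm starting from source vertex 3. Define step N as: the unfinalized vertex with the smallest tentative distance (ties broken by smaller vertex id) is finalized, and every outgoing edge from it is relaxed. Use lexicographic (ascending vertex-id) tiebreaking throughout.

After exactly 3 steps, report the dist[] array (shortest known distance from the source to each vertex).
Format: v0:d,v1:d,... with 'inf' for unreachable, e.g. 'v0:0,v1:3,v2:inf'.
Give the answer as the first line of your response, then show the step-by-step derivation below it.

v0:inf,v1:inf,v2:inf,v3:0,v4:inf,v5:17,v6:7,v7:inf

step 1: dist = v0:inf,v1:inf,v2:inf,v3:0,v4:inf,v5:inf,v6:7,v7:inf
step 2: dist = v0:inf,v1:inf,v2:inf,v3:0,v4:inf,v5:17,v6:7,v7:inf
step 3: dist = v0:inf,v1:inf,v2:inf,v3:0,v4:inf,v5:17,v6:7,v7:inf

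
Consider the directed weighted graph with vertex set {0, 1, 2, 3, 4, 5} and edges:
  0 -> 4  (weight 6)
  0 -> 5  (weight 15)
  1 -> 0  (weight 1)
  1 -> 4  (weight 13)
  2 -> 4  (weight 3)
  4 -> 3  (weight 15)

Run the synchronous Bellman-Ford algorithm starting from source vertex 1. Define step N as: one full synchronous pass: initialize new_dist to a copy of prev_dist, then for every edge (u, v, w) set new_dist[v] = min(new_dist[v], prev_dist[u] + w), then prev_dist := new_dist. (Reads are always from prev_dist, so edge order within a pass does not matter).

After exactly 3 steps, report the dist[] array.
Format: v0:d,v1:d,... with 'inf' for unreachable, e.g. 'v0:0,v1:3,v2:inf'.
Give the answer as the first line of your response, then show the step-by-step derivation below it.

v0:1,v1:0,v2:inf,v3:22,v4:7,v5:16

step 1: dist = v0:1,v1:0,v2:inf,v3:inf,v4:13,v5:inf
step 2: dist = v0:1,v1:0,v2:inf,v3:28,v4:7,v5:16
step 3: dist = v0:1,v1:0,v2:inf,v3:22,v4:7,v5:16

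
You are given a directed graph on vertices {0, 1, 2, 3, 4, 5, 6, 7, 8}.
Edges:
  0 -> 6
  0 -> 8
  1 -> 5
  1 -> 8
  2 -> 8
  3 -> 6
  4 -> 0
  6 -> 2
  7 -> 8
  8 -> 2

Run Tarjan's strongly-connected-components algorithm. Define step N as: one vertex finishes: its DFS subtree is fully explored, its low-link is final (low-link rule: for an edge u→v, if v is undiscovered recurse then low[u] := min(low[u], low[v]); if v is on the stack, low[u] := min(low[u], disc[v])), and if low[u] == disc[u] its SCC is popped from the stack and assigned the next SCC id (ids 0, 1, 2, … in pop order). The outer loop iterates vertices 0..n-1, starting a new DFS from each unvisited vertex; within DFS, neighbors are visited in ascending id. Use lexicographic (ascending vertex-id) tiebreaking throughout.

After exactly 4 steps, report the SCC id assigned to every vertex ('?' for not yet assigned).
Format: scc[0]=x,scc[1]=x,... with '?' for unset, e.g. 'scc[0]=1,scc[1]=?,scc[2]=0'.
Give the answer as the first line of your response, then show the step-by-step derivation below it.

scc[0]=2,scc[1]=?,scc[2]=0,scc[3]=?,scc[4]=?,scc[5]=?,scc[6]=1,scc[7]=?,scc[8]=0

step 1: low=(low[0]=0,low[1]=?,low[2]=2,low[3]=?,low[4]=?,low[5]=?,low[6]=1,low[7]=?,low[8]=2); scc=(scc[0]=?,scc[1]=?,scc[2]=?,scc[3]=?,scc[4]=?,scc[5]=?,scc[6]=?,scc[7]=?,scc[8]=?)
step 2: low=(low[0]=0,low[1]=?,low[2]=2,low[3]=?,low[4]=?,low[5]=?,low[6]=1,low[7]=?,low[8]=2); scc=(scc[0]=?,scc[1]=?,scc[2]=0,scc[3]=?,scc[4]=?,scc[5]=?,scc[6]=?,scc[7]=?,scc[8]=0)
step 3: low=(low[0]=0,low[1]=?,low[2]=2,low[3]=?,low[4]=?,low[5]=?,low[6]=1,low[7]=?,low[8]=2); scc=(scc[0]=?,scc[1]=?,scc[2]=0,scc[3]=?,scc[4]=?,scc[5]=?,scc[6]=1,scc[7]=?,scc[8]=0)
step 4: low=(low[0]=0,low[1]=?,low[2]=2,low[3]=?,low[4]=?,low[5]=?,low[6]=1,low[7]=?,low[8]=2); scc=(scc[0]=2,scc[1]=?,scc[2]=0,scc[3]=?,scc[4]=?,scc[5]=?,scc[6]=1,scc[7]=?,scc[8]=0)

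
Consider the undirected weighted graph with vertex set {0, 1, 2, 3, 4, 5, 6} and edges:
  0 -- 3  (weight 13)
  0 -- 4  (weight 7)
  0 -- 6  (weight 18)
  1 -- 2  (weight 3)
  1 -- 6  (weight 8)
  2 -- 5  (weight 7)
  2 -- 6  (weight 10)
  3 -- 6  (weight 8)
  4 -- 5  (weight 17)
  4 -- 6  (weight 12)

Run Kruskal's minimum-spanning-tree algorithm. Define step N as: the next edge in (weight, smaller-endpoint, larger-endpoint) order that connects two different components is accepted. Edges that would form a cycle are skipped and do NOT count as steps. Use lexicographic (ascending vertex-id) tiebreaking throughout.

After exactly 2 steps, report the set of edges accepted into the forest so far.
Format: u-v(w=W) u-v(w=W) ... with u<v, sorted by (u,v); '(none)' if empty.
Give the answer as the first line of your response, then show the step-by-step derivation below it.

0-4(w=7) 1-2(w=3)

step 1: add edge 1-2 (w=3); MST = {1-2(w=3)}
step 2: add edge 0-4 (w=7); MST = {0-4(w=7) 1-2(w=3)}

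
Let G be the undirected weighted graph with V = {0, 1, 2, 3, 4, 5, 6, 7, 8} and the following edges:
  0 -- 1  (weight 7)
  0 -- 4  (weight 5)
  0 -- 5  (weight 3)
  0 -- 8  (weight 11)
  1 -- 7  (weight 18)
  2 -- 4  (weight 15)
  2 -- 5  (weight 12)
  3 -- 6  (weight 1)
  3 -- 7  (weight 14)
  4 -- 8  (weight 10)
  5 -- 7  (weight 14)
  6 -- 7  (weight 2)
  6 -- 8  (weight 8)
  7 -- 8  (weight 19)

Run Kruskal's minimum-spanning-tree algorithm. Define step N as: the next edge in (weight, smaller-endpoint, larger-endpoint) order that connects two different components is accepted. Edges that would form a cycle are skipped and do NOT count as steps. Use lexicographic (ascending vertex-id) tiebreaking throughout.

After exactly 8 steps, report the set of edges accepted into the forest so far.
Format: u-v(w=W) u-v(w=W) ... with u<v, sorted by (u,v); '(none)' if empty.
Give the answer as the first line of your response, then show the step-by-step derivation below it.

0-1(w=7) 0-4(w=5) 0-5(w=3) 2-5(w=12) 3-6(w=1) 4-8(w=10) 6-7(w=2) 6-8(w=8)

step 1: add edge 3-6 (w=1); MST = {3-6(w=1)}
step 2: add edge 6-7 (w=2); MST = {3-6(w=1) 6-7(w=2)}
step 3: add edge 0-5 (w=3); MST = {0-5(w=3) 3-6(w=1) 6-7(w=2)}
step 4: add edge 0-4 (w=5); MST = {0-4(w=5) 0-5(w=3) 3-6(w=1) 6-7(w=2)}
step 5: add edge 0-1 (w=7); MST = {0-1(w=7) 0-4(w=5) 0-5(w=3) 3-6(w=1) 6-7(w=2)}
step 6: add edge 6-8 (w=8); MST = {0-1(w=7) 0-4(w=5) 0-5(w=3) 3-6(w=1) 6-7(w=2) 6-8(w=8)}
step 7: add edge 4-8 (w=10); MST = {0-1(w=7) 0-4(w=5) 0-5(w=3) 3-6(w=1) 4-8(w=10) 6-7(w=2) 6-8(w=8)}
step 8: add edge 2-5 (w=12); MST = {0-1(w=7) 0-4(w=5) 0-5(w=3) 2-5(w=12) 3-6(w=1) 4-8(w=10) 6-7(w=2) 6-8(w=8)}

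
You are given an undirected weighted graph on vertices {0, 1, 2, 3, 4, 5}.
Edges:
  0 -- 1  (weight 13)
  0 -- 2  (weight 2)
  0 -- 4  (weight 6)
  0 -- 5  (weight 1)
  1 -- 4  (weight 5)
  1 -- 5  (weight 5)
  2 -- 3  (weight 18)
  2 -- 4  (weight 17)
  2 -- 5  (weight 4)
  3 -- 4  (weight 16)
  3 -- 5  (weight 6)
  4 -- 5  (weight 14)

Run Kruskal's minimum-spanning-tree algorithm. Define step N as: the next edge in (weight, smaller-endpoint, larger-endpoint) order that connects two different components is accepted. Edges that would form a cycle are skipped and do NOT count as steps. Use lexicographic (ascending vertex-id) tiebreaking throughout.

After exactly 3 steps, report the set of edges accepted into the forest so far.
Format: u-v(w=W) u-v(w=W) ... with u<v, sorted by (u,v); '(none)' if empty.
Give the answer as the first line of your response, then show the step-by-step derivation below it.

0-2(w=2) 0-5(w=1) 1-4(w=5)

step 1: add edge 0-5 (w=1); MST = {0-5(w=1)}
step 2: add edge 0-2 (w=2); MST = {0-2(w=2) 0-5(w=1)}
step 3: add edge 1-4 (w=5); MST = {0-2(w=2) 0-5(w=1) 1-4(w=5)}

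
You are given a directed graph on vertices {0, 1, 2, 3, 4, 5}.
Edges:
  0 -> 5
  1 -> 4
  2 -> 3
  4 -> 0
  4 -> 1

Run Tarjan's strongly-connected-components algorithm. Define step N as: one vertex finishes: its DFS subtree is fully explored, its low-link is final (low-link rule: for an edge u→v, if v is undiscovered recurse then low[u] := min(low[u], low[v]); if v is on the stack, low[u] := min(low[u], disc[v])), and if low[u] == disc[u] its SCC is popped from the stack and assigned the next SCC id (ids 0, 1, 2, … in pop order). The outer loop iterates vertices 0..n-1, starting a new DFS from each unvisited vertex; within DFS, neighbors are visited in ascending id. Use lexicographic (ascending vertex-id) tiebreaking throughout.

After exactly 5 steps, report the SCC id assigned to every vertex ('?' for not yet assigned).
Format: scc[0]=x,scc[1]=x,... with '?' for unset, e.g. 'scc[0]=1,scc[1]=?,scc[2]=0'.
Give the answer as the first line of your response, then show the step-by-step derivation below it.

scc[0]=1,scc[1]=2,scc[2]=?,scc[3]=3,scc[4]=2,scc[5]=0

step 1: low=(low[0]=0,low[1]=?,low[2]=?,low[3]=?,low[4]=?,low[5]=1); scc=(scc[0]=?,scc[1]=?,scc[2]=?,scc[3]=?,scc[4]=?,scc[5]=0)
step 2: low=(low[0]=0,low[1]=?,low[2]=?,low[3]=?,low[4]=?,low[5]=1); scc=(scc[0]=1,scc[1]=?,scc[2]=?,scc[3]=?,scc[4]=?,scc[5]=0)
step 3: low=(low[0]=0,low[1]=2,low[2]=?,low[3]=?,low[4]=2,low[5]=1); scc=(scc[0]=1,scc[1]=?,scc[2]=?,scc[3]=?,scc[4]=?,scc[5]=0)
step 4: low=(low[0]=0,low[1]=2,low[2]=?,low[3]=?,low[4]=2,low[5]=1); scc=(scc[0]=1,scc[1]=2,scc[2]=?,scc[3]=?,scc[4]=2,scc[5]=0)
step 5: low=(low[0]=0,low[1]=2,low[2]=4,low[3]=5,low[4]=2,low[5]=1); scc=(scc[0]=1,scc[1]=2,scc[2]=?,scc[3]=3,scc[4]=2,scc[5]=0)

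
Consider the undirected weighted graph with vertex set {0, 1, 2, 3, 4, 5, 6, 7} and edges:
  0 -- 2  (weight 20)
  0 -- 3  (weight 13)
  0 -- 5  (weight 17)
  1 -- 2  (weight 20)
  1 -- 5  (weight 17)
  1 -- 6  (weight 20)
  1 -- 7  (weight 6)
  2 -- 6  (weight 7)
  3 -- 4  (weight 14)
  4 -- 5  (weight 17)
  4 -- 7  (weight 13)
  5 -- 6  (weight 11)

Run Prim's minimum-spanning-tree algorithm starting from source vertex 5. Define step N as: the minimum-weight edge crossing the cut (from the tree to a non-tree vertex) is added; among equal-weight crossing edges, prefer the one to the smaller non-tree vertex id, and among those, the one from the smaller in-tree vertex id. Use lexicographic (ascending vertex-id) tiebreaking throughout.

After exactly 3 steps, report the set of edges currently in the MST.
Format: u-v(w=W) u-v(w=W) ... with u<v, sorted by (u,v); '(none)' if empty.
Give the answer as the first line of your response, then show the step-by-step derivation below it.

0-5(w=17) 2-6(w=7) 5-6(w=11)

step 1: add edge 5-6 (w=11); MST = {5-6(w=11)}
step 2: add edge 2-6 (w=7); MST = {2-6(w=7) 5-6(w=11)}
step 3: add edge 0-5 (w=17); MST = {0-5(w=17) 2-6(w=7) 5-6(w=11)}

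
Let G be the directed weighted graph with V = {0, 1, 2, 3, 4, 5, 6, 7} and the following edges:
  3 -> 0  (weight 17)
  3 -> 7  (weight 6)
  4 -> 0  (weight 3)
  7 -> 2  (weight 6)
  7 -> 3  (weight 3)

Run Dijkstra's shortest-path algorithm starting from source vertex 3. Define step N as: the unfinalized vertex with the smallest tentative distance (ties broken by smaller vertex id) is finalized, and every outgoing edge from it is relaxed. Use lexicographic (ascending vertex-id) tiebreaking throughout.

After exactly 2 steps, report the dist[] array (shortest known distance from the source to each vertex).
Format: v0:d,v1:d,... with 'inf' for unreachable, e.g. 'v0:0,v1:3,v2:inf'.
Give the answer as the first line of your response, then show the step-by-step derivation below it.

v0:17,v1:inf,v2:12,v3:0,v4:inf,v5:inf,v6:inf,v7:6

step 1: dist = v0:17,v1:inf,v2:inf,v3:0,v4:inf,v5:inf,v6:inf,v7:6
step 2: dist = v0:17,v1:inf,v2:12,v3:0,v4:inf,v5:inf,v6:inf,v7:6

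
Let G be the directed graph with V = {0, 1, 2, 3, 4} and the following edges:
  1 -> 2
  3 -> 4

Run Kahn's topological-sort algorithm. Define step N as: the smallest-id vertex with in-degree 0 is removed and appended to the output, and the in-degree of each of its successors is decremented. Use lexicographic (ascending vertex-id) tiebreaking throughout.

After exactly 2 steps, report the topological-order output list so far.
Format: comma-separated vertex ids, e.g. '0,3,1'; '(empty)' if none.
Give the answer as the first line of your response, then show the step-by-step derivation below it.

0,1

step 1: output 0; order=[0]; indeg=(0,0,1,0,1)
step 2: output 1; order=[0,1]; indeg=(0,0,0,0,1)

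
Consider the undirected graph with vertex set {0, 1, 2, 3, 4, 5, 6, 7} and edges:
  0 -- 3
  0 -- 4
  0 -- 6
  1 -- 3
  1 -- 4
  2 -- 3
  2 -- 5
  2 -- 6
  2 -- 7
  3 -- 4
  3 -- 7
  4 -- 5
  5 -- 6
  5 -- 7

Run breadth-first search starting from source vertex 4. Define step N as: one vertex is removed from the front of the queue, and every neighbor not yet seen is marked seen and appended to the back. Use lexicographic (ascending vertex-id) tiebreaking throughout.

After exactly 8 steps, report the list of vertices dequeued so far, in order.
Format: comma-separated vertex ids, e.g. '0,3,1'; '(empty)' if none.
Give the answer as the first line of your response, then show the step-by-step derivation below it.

4,0,1,3,5,6,2,7

step 1: dequeue 4; queue=[0,1,3,5]; order=4
step 2: dequeue 0; queue=[1,3,5,6]; order=4,0
step 3: dequeue 1; queue=[3,5,6]; order=4,0,1
step 4: dequeue 3; queue=[5,6,2,7]; order=4,0,1,3
step 5: dequeue 5; queue=[6,2,7]; order=4,0,1,3,5
step 6: dequeue 6; queue=[2,7]; order=4,0,1,3,5,6
step 7: dequeue 2; queue=[7]; order=4,0,1,3,5,6,2
step 8: dequeue 7; queue=[(empty)]; order=4,0,1,3,5,6,2,7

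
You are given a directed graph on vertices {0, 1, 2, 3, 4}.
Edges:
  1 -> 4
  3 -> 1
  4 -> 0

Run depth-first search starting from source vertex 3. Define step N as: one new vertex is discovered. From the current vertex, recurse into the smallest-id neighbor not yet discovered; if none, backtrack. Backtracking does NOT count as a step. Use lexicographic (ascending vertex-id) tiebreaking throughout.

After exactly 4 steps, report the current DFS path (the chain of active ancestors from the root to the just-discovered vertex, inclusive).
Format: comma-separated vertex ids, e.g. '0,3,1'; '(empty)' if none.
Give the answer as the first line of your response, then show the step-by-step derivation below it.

3,1,4,0

step 1: discover 3; path=3; order=3
step 2: discover 1; path=3>1; order=3,1
step 3: discover 4; path=3>1>4; order=3,1,4
step 4: discover 0; path=3>1>4>0; order=3,1,4,0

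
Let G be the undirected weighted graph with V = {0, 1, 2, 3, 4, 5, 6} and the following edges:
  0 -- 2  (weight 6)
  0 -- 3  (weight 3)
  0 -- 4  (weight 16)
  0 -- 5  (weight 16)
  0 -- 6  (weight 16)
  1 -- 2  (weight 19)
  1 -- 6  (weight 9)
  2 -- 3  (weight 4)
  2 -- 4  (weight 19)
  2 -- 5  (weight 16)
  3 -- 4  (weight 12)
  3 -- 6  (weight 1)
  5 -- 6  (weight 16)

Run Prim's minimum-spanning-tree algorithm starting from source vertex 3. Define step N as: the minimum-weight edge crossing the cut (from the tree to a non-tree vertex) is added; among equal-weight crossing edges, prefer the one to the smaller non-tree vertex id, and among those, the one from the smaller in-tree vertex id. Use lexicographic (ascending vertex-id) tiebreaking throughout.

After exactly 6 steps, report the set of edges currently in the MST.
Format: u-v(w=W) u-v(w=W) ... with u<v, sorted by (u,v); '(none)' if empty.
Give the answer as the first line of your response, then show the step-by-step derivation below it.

0-3(w=3) 0-5(w=16) 1-6(w=9) 2-3(w=4) 3-4(w=12) 3-6(w=1)

step 1: add edge 3-6 (w=1); MST = {3-6(w=1)}
step 2: add edge 0-3 (w=3); MST = {0-3(w=3) 3-6(w=1)}
step 3: add edge 2-3 (w=4); MST = {0-3(w=3) 2-3(w=4) 3-6(w=1)}
step 4: add edge 1-6 (w=9); MST = {0-3(w=3) 1-6(w=9) 2-3(w=4) 3-6(w=1)}
step 5: add edge 3-4 (w=12); MST = {0-3(w=3) 1-6(w=9) 2-3(w=4) 3-4(w=12) 3-6(w=1)}
step 6: add edge 0-5 (w=16); MST = {0-3(w=3) 0-5(w=16) 1-6(w=9) 2-3(w=4) 3-4(w=12) 3-6(w=1)}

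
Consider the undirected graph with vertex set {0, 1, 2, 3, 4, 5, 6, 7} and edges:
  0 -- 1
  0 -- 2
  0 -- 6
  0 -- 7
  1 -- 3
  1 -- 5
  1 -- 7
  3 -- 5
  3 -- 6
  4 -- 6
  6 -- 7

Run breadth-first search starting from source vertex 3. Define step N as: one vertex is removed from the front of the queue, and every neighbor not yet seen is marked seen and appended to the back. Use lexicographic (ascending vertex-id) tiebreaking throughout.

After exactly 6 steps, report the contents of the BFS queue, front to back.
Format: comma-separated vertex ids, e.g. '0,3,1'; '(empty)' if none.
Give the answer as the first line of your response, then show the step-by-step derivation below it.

4,2

step 1: dequeue 3; queue=[1,5,6]; order=3
step 2: dequeue 1; queue=[5,6,0,7]; order=3,1
step 3: dequeue 5; queue=[6,0,7]; order=3,1,5
step 4: dequeue 6; queue=[0,7,4]; order=3,1,5,6
step 5: dequeue 0; queue=[7,4,2]; order=3,1,5,6,0
step 6: dequeue 7; queue=[4,2]; order=3,1,5,6,0,7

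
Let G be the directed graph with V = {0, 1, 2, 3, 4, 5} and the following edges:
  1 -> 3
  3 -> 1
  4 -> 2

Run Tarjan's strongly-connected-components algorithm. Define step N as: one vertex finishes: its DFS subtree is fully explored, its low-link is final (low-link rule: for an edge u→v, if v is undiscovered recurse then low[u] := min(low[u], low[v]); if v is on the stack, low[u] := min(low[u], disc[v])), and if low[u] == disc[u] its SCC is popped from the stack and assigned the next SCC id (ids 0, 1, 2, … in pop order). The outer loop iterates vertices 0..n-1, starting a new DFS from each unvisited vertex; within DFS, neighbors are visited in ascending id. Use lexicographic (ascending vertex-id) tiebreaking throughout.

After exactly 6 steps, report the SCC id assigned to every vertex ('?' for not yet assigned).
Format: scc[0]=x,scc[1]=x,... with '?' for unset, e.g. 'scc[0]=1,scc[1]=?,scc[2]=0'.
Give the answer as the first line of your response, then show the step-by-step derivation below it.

scc[0]=0,scc[1]=1,scc[2]=2,scc[3]=1,scc[4]=3,scc[5]=4

step 1: low=(low[0]=0,low[1]=?,low[2]=?,low[3]=?,low[4]=?,low[5]=?); scc=(scc[0]=0,scc[1]=?,scc[2]=?,scc[3]=?,scc[4]=?,scc[5]=?)
step 2: low=(low[0]=0,low[1]=1,low[2]=?,low[3]=1,low[4]=?,low[5]=?); scc=(scc[0]=0,scc[1]=?,scc[2]=?,scc[3]=?,scc[4]=?,scc[5]=?)
step 3: low=(low[0]=0,low[1]=1,low[2]=?,low[3]=1,low[4]=?,low[5]=?); scc=(scc[0]=0,scc[1]=1,scc[2]=?,scc[3]=1,scc[4]=?,scc[5]=?)
step 4: low=(low[0]=0,low[1]=1,low[2]=3,low[3]=1,low[4]=?,low[5]=?); scc=(scc[0]=0,scc[1]=1,scc[2]=2,scc[3]=1,scc[4]=?,scc[5]=?)
step 5: low=(low[0]=0,low[1]=1,low[2]=3,low[3]=1,low[4]=4,low[5]=?); scc=(scc[0]=0,scc[1]=1,scc[2]=2,scc[3]=1,scc[4]=3,scc[5]=?)
step 6: low=(low[0]=0,low[1]=1,low[2]=3,low[3]=1,low[4]=4,low[5]=5); scc=(scc[0]=0,scc[1]=1,scc[2]=2,scc[3]=1,scc[4]=3,scc[5]=4)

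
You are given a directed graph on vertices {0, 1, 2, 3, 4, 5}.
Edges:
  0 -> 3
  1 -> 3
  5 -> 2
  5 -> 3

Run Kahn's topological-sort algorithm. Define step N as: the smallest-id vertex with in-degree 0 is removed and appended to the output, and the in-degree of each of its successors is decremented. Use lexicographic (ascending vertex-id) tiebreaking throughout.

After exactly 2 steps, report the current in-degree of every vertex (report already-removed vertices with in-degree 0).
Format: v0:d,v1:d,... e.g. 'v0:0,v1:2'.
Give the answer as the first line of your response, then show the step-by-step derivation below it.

v0:0,v1:0,v2:1,v3:1,v4:0,v5:0

step 1: output 0; order=[0]; indeg=(0,0,1,2,0,0)
step 2: output 1; order=[0,1]; indeg=(0,0,1,1,0,0)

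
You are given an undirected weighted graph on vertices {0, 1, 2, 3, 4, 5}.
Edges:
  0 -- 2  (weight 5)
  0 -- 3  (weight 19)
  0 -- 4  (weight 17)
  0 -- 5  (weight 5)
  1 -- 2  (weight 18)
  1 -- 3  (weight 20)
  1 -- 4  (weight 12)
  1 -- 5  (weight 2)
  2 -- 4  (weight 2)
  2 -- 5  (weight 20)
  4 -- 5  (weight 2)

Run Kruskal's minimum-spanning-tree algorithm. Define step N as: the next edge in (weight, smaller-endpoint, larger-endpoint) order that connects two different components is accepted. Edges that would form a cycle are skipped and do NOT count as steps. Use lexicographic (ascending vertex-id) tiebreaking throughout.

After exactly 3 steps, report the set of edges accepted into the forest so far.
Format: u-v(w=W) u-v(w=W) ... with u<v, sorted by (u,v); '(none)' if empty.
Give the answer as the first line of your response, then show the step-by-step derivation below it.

1-5(w=2) 2-4(w=2) 4-5(w=2)

step 1: add edge 1-5 (w=2); MST = {1-5(w=2)}
step 2: add edge 2-4 (w=2); MST = {1-5(w=2) 2-4(w=2)}
step 3: add edge 4-5 (w=2); MST = {1-5(w=2) 2-4(w=2) 4-5(w=2)}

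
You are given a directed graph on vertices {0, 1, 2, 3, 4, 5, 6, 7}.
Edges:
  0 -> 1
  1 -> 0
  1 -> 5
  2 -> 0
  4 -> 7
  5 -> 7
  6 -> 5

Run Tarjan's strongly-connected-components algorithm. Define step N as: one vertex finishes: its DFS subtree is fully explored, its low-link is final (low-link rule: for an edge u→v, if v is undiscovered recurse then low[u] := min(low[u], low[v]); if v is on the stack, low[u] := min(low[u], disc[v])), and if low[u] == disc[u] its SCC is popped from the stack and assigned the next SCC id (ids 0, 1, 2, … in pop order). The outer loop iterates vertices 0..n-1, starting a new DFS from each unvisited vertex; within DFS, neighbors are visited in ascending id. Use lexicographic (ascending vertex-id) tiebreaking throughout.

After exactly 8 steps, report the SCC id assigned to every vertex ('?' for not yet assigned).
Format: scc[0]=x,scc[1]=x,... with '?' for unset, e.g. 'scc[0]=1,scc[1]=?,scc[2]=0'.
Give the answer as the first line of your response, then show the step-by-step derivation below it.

scc[0]=2,scc[1]=2,scc[2]=3,scc[3]=4,scc[4]=5,scc[5]=1,scc[6]=6,scc[7]=0

step 1: low=(low[0]=0,low[1]=0,low[2]=?,low[3]=?,low[4]=?,low[5]=2,low[6]=?,low[7]=3); scc=(scc[0]=?,scc[1]=?,scc[2]=?,scc[3]=?,scc[4]=?,scc[5]=?,scc[6]=?,scc[7]=0)
step 2: low=(low[0]=0,low[1]=0,low[2]=?,low[3]=?,low[4]=?,low[5]=2,low[6]=?,low[7]=3); scc=(scc[0]=?,scc[1]=?,scc[2]=?,scc[3]=?,scc[4]=?,scc[5]=1,scc[6]=?,scc[7]=0)
step 3: low=(low[0]=0,low[1]=0,low[2]=?,low[3]=?,low[4]=?,low[5]=2,low[6]=?,low[7]=3); scc=(scc[0]=?,scc[1]=?,scc[2]=?,scc[3]=?,scc[4]=?,scc[5]=1,scc[6]=?,scc[7]=0)
step 4: low=(low[0]=0,low[1]=0,low[2]=?,low[3]=?,low[4]=?,low[5]=2,low[6]=?,low[7]=3); scc=(scc[0]=2,scc[1]=2,scc[2]=?,scc[3]=?,scc[4]=?,scc[5]=1,scc[6]=?,scc[7]=0)
step 5: low=(low[0]=0,low[1]=0,low[2]=4,low[3]=?,low[4]=?,low[5]=2,low[6]=?,low[7]=3); scc=(scc[0]=2,scc[1]=2,scc[2]=3,scc[3]=?,scc[4]=?,scc[5]=1,scc[6]=?,scc[7]=0)
step 6: low=(low[0]=0,low[1]=0,low[2]=4,low[3]=5,low[4]=?,low[5]=2,low[6]=?,low[7]=3); scc=(scc[0]=2,scc[1]=2,scc[2]=3,scc[3]=4,scc[4]=?,scc[5]=1,scc[6]=?,scc[7]=0)
step 7: low=(low[0]=0,low[1]=0,low[2]=4,low[3]=5,low[4]=6,low[5]=2,low[6]=?,low[7]=3); scc=(scc[0]=2,scc[1]=2,scc[2]=3,scc[3]=4,scc[4]=5,scc[5]=1,scc[6]=?,scc[7]=0)
step 8: low=(low[0]=0,low[1]=0,low[2]=4,low[3]=5,low[4]=6,low[5]=2,low[6]=7,low[7]=3); scc=(scc[0]=2,scc[1]=2,scc[2]=3,scc[3]=4,scc[4]=5,scc[5]=1,scc[6]=6,scc[7]=0)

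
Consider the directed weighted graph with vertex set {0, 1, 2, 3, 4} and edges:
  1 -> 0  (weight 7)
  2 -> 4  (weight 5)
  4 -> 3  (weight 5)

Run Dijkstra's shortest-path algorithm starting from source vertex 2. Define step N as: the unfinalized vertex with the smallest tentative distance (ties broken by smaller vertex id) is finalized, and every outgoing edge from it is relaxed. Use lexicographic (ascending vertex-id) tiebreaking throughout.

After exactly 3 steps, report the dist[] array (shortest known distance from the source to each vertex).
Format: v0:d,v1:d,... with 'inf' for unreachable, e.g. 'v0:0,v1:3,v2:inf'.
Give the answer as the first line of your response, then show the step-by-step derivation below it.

v0:inf,v1:inf,v2:0,v3:10,v4:5

step 1: dist = v0:inf,v1:inf,v2:0,v3:inf,v4:5
step 2: dist = v0:inf,v1:inf,v2:0,v3:10,v4:5
step 3: dist = v0:inf,v1:inf,v2:0,v3:10,v4:5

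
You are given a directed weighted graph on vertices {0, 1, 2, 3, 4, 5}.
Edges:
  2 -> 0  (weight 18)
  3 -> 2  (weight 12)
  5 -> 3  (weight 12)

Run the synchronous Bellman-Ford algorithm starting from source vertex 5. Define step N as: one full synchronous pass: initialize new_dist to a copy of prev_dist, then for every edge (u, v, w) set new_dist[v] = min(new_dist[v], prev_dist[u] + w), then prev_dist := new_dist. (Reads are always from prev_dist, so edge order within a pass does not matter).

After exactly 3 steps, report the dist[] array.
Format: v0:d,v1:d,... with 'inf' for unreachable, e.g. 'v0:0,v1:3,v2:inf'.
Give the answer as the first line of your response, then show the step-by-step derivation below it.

v0:42,v1:inf,v2:24,v3:12,v4:inf,v5:0

step 1: dist = v0:inf,v1:inf,v2:inf,v3:12,v4:inf,v5:0
step 2: dist = v0:inf,v1:inf,v2:24,v3:12,v4:inf,v5:0
step 3: dist = v0:42,v1:inf,v2:24,v3:12,v4:inf,v5:0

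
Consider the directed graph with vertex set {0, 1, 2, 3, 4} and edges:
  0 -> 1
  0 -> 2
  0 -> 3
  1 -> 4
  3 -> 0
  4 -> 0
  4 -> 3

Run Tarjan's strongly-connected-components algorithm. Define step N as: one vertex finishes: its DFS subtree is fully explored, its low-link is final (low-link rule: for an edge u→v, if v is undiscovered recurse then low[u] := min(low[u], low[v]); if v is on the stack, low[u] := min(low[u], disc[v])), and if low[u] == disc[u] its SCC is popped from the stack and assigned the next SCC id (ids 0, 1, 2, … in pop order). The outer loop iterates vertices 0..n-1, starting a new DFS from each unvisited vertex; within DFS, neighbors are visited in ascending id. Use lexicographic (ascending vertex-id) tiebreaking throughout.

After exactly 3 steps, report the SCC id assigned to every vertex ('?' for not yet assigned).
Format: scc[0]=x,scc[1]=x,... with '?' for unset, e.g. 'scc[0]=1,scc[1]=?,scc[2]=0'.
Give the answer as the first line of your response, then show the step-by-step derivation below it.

scc[0]=?,scc[1]=?,scc[2]=?,scc[3]=?,scc[4]=?

step 1: low=(low[0]=0,low[1]=1,low[2]=?,low[3]=0,low[4]=0); scc=(scc[0]=?,scc[1]=?,scc[2]=?,scc[3]=?,scc[4]=?)
step 2: low=(low[0]=0,low[1]=1,low[2]=?,low[3]=0,low[4]=0); scc=(scc[0]=?,scc[1]=?,scc[2]=?,scc[3]=?,scc[4]=?)
step 3: low=(low[0]=0,low[1]=0,low[2]=?,low[3]=0,low[4]=0); scc=(scc[0]=?,scc[1]=?,scc[2]=?,scc[3]=?,scc[4]=?)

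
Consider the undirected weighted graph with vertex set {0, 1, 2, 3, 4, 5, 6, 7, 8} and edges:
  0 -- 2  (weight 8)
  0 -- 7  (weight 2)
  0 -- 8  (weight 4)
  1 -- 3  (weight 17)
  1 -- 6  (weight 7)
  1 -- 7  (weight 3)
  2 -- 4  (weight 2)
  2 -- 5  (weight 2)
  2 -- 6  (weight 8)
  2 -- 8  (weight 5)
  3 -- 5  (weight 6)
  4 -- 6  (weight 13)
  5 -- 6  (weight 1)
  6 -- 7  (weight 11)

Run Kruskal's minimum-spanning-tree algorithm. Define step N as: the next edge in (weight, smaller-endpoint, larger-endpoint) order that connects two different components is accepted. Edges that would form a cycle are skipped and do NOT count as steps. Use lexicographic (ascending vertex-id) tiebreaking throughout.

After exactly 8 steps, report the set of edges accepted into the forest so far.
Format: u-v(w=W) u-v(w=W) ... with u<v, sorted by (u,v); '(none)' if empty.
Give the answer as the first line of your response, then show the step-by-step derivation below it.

0-7(w=2) 0-8(w=4) 1-7(w=3) 2-4(w=2) 2-5(w=2) 2-8(w=5) 3-5(w=6) 5-6(w=1)

step 1: add edge 5-6 (w=1); MST = {5-6(w=1)}
step 2: add edge 0-7 (w=2); MST = {0-7(w=2) 5-6(w=1)}
step 3: add edge 2-4 (w=2); MST = {0-7(w=2) 2-4(w=2) 5-6(w=1)}
step 4: add edge 2-5 (w=2); MST = {0-7(w=2) 2-4(w=2) 2-5(w=2) 5-6(w=1)}
step 5: add edge 1-7 (w=3); MST = {0-7(w=2) 1-7(w=3) 2-4(w=2) 2-5(w=2) 5-6(w=1)}
step 6: add edge 0-8 (w=4); MST = {0-7(w=2) 0-8(w=4) 1-7(w=3) 2-4(w=2) 2-5(w=2) 5-6(w=1)}
step 7: add edge 2-8 (w=5); MST = {0-7(w=2) 0-8(w=4) 1-7(w=3) 2-4(w=2) 2-5(w=2) 2-8(w=5) 5-6(w=1)}
step 8: add edge 3-5 (w=6); MST = {0-7(w=2) 0-8(w=4) 1-7(w=3) 2-4(w=2) 2-5(w=2) 2-8(w=5) 3-5(w=6) 5-6(w=1)}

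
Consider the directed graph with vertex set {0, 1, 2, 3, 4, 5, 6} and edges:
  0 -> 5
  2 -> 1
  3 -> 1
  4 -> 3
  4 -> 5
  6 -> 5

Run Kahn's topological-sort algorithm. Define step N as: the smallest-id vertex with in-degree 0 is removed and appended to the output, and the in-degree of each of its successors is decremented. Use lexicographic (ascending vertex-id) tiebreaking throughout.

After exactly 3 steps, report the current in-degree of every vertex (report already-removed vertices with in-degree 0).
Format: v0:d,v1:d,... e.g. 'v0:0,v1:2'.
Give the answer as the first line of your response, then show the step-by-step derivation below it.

v0:0,v1:1,v2:0,v3:0,v4:0,v5:1,v6:0

step 1: output 0; order=[0]; indeg=(0,2,0,1,0,2,0)
step 2: output 2; order=[0,2]; indeg=(0,1,0,1,0,2,0)
step 3: output 4; order=[0,2,4]; indeg=(0,1,0,0,0,1,0)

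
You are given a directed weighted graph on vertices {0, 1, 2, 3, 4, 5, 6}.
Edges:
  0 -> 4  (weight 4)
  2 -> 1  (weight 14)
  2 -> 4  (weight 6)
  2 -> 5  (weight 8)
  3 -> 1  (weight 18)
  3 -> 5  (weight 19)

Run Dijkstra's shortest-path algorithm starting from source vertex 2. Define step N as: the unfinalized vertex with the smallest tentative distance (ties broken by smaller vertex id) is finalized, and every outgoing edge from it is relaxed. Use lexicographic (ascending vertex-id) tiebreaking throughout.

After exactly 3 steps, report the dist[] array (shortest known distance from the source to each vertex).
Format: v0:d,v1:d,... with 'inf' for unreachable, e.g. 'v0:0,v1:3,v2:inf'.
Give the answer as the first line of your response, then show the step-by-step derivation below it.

v0:inf,v1:14,v2:0,v3:inf,v4:6,v5:8,v6:inf

step 1: dist = v0:inf,v1:14,v2:0,v3:inf,v4:6,v5:8,v6:inf
step 2: dist = v0:inf,v1:14,v2:0,v3:inf,v4:6,v5:8,v6:inf
step 3: dist = v0:inf,v1:14,v2:0,v3:inf,v4:6,v5:8,v6:inf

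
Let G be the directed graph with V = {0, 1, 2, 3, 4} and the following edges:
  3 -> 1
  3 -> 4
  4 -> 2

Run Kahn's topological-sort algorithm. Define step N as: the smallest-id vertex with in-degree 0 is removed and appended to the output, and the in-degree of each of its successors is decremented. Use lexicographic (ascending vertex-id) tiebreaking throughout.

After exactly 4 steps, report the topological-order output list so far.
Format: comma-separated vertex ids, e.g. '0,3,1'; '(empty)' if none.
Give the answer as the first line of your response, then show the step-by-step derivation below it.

0,3,1,4

step 1: output 0; order=[0]; indeg=(0,1,1,0,1)
step 2: output 3; order=[0,3]; indeg=(0,0,1,0,0)
step 3: output 1; order=[0,3,1]; indeg=(0,0,1,0,0)
step 4: output 4; order=[0,3,1,4]; indeg=(0,0,0,0,0)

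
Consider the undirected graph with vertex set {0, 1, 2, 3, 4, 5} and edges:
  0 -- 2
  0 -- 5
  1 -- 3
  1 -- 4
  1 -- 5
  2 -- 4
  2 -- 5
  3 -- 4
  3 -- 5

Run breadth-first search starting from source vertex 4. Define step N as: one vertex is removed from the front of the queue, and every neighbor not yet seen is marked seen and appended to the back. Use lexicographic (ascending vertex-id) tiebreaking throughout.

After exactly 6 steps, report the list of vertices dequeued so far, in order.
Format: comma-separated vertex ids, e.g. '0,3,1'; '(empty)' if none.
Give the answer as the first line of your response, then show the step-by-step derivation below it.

4,1,2,3,5,0

step 1: dequeue 4; queue=[1,2,3]; order=4
step 2: dequeue 1; queue=[2,3,5]; order=4,1
step 3: dequeue 2; queue=[3,5,0]; order=4,1,2
step 4: dequeue 3; queue=[5,0]; order=4,1,2,3
step 5: dequeue 5; queue=[0]; order=4,1,2,3,5
step 6: dequeue 0; queue=[(empty)]; order=4,1,2,3,5,0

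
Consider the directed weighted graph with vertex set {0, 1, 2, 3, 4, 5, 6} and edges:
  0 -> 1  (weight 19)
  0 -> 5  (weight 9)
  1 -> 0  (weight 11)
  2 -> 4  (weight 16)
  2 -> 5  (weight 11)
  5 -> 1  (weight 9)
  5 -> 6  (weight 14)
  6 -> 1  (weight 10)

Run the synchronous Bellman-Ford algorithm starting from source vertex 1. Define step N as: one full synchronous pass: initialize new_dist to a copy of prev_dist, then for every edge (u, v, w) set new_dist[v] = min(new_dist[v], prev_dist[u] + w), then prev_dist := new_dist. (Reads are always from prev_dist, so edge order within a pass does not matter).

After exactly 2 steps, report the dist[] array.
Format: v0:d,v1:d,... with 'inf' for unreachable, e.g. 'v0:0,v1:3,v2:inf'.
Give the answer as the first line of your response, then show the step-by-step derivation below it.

v0:11,v1:0,v2:inf,v3:inf,v4:inf,v5:20,v6:inf

step 1: dist = v0:11,v1:0,v2:inf,v3:inf,v4:inf,v5:inf,v6:inf
step 2: dist = v0:11,v1:0,v2:inf,v3:inf,v4:inf,v5:20,v6:inf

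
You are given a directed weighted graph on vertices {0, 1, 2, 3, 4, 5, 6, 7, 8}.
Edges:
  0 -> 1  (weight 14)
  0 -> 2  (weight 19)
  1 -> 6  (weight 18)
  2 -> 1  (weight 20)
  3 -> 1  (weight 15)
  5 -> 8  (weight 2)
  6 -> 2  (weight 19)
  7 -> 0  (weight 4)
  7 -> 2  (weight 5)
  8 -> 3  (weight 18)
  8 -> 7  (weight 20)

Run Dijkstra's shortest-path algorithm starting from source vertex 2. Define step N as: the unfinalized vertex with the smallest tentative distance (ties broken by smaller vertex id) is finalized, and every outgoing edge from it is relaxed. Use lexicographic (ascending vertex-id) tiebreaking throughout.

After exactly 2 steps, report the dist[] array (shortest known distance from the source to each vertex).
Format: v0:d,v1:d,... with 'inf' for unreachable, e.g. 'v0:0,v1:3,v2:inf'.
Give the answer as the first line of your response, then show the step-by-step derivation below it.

v0:inf,v1:20,v2:0,v3:inf,v4:inf,v5:inf,v6:38,v7:inf,v8:inf

step 1: dist = v0:inf,v1:20,v2:0,v3:inf,v4:inf,v5:inf,v6:inf,v7:inf,v8:inf
step 2: dist = v0:inf,v1:20,v2:0,v3:inf,v4:inf,v5:inf,v6:38,v7:inf,v8:inf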